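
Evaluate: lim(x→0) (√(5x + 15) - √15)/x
This is a standard limit.

Factor or rationalize the expression:
  lim(x→0) (√(5x + 15) - √15)/x = sqrt(15)/6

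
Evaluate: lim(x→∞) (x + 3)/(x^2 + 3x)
This is an ∞/∞ indeterminate form.

Apply L'Hôpital's rule: differentiate numerator and denominator separately.
  f(x) = x + 3   ⇒   f'(x) = 1
  g(x) = x^2 + 3·x   ⇒   g'(x) = 2·x + 3
  lim(x→∞) f'(x)/g'(x) = lim(x→∞) (1)/(2·x + 3)
  = 0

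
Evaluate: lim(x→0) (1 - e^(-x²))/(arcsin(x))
This is a 0/0 indeterminate form.

Apply L'Hôpital's rule: differentiate numerator and denominator separately.
  f(x) = 1 - e^(-x^2)   ⇒   f'(x) = 2·x·e^(-x^2)
  g(x) = asin(x)   ⇒   g'(x) = 1/sqrt(1 - x^2)
  lim(x→0) f'(x)/g'(x) = lim(x→0) (2·x·e^(-x^2))/(1/sqrt(1 - x^2))
  = 0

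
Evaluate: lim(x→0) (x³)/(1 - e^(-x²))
This is a 0/0 indeterminate form.

Apply L'Hôpital's rule: differentiate numerator and denominator separately.
  f(x) = x^3   ⇒   f'(x) = 3·x^2
  g(x) = 1 - e^(-x^2)   ⇒   g'(x) = 2·x·e^(-x^2)
  lim(x→0) f'(x)/g'(x) = lim(x→0) (3·x^2)/(2·x·e^(-x^2))
  = 0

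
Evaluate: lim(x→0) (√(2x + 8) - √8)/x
This is a standard limit.

Factor or rationalize the expression:
  lim(x→0) (√(2x + 8) - √8)/x = sqrt(2)/4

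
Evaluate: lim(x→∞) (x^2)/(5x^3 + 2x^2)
This is an ∞/∞ indeterminate form.

Apply L'Hôpital's rule: differentiate numerator and denominator separately.
  f(x) = x^2   ⇒   f'(x) = 2·x
  g(x) = 5·x^3 + 2·x^2   ⇒   g'(x) = 15·x^2 + 4·x
  lim(x→∞) f'(x)/g'(x) = lim(x→∞) (2·x)/(15·x^2 + 4·x)
  = 0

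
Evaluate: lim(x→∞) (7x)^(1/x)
This is an exponential indeterminate form.

For exponential indeterminate forms, take the natural log:
  Let L = lim(x→∞) (7x)^(1/x)
  Then ln(L) = lim(x→∞) [exponent × ln(base)]
  Evaluate using L'Hôpital or standard limits, then exponentiate.
  L = 1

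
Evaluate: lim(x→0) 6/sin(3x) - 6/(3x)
This is an ∞-∞ indeterminate form.

Combine fractions or rationalize to convert ∞-∞ to 0/0 form:
  lim(x→0) 6/sin(3x) - 6/(3x) = 0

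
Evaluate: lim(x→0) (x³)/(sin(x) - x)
This is a 0/0 indeterminate form.

Apply L'Hôpital's rule: differentiate numerator and denominator separately.
  f(x) = x^3   ⇒   f'(x) = 3·x^2
  g(x) = -x + sin(x)   ⇒   g'(x) = cos(x) - 1
  lim(x→0) f'(x)/g'(x) = lim(x→0) (3·x^2)/(cos(x) - 1)
  = -6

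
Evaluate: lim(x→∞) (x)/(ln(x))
This is an ∞/∞ indeterminate form.

Apply L'Hôpital's rule: differentiate numerator and denominator separately.
  f(x) = x   ⇒   f'(x) = 1
  g(x) = ln(x)   ⇒   g'(x) = 1/x
  lim(x→∞) f'(x)/g'(x) = lim(x→∞) (1)/(1/x)
  = ∞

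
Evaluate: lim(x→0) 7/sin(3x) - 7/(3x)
This is an ∞-∞ indeterminate form.

Combine fractions or rationalize to convert ∞-∞ to 0/0 form:
  lim(x→0) 7/sin(3x) - 7/(3x) = 0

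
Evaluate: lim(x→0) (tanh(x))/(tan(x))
This is a 0/0 indeterminate form.

Apply L'Hôpital's rule: differentiate numerator and denominator separately.
  f(x) = tanh(x)   ⇒   f'(x) = 1 - tanh(x)^2
  g(x) = tan(x)   ⇒   g'(x) = tan(x)^2 + 1
  lim(x→0) f'(x)/g'(x) = lim(x→0) (1 - tanh(x)^2)/(tan(x)^2 + 1)
  = 1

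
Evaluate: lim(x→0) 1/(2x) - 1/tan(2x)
This is an ∞-∞ indeterminate form.

Combine fractions or rationalize to convert ∞-∞ to 0/0 form:
  lim(x→0) 1/(2x) - 1/tan(2x) = 0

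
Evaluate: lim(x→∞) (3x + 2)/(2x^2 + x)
This is an ∞/∞ indeterminate form.

Apply L'Hôpital's rule: differentiate numerator and denominator separately.
  f(x) = 3·x + 2   ⇒   f'(x) = 3
  g(x) = 2·x^2 + x   ⇒   g'(x) = 4·x + 1
  lim(x→∞) f'(x)/g'(x) = lim(x→∞) (3)/(4·x + 1)
  = 0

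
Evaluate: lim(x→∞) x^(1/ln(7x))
This is an exponential indeterminate form.

For exponential indeterminate forms, take the natural log:
  Let L = lim(x→∞) x^(1/ln(7x))
  Then ln(L) = lim(x→∞) [exponent × ln(base)]
  Evaluate using L'Hôpital or standard limits, then exponentiate.
  L = e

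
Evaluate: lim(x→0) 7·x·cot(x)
This is a 0·∞ indeterminate form.

Rewrite 0·∞ as a quotient (0/0 or ∞/∞ form), then apply L'Hôpital's rule:
  lim(x→0) 7·x·cot(x) = 7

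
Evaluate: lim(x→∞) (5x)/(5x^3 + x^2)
This is an ∞/∞ indeterminate form.

Apply L'Hôpital's rule: differentiate numerator and denominator separately.
  f(x) = 5·x   ⇒   f'(x) = 5
  g(x) = 5·x^3 + x^2   ⇒   g'(x) = 15·x^2 + 2·x
  lim(x→∞) f'(x)/g'(x) = lim(x→∞) (5)/(15·x^2 + 2·x)
  = 0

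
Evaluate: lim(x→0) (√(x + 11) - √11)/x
This is a standard limit.

Factor or rationalize the expression:
  lim(x→0) (√(x + 11) - √11)/x = sqrt(11)/22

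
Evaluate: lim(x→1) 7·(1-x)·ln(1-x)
This is a 0·∞ indeterminate form.

Rewrite 0·∞ as a quotient (0/0 or ∞/∞ form), then apply L'Hôpital's rule:
  lim(x→1) 7·(1-x)·ln(1-x) = 0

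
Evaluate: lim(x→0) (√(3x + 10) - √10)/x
This is a standard limit.

Factor or rationalize the expression:
  lim(x→0) (√(3x + 10) - √10)/x = 3·sqrt(10)/20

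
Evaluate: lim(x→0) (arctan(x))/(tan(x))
This is a 0/0 indeterminate form.

Apply L'Hôpital's rule: differentiate numerator and denominator separately.
  f(x) = atan(x)   ⇒   f'(x) = 1/(x^2 + 1)
  g(x) = tan(x)   ⇒   g'(x) = tan(x)^2 + 1
  lim(x→0) f'(x)/g'(x) = lim(x→0) (1/(x^2 + 1))/(tan(x)^2 + 1)
  = 1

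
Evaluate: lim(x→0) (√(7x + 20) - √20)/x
This is a standard limit.

Factor or rationalize the expression:
  lim(x→0) (√(7x + 20) - √20)/x = 7·sqrt(5)/20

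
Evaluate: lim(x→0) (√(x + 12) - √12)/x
This is a standard limit.

Factor or rationalize the expression:
  lim(x→0) (√(x + 12) - √12)/x = sqrt(3)/12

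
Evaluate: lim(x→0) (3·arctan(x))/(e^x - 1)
This is a 0/0 indeterminate form.

Apply L'Hôpital's rule: differentiate numerator and denominator separately.
  f(x) = 3·atan(x)   ⇒   f'(x) = 3/(x^2 + 1)
  g(x) = e^(x) - 1   ⇒   g'(x) = e^(x)
  lim(x→0) f'(x)/g'(x) = lim(x→0) (3/(x^2 + 1))/(e^(x))
  = 3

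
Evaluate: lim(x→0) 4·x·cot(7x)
This is a 0·∞ indeterminate form.

Rewrite 0·∞ as a quotient (0/0 or ∞/∞ form), then apply L'Hôpital's rule:
  lim(x→0) 4·x·cot(7x) = 4/7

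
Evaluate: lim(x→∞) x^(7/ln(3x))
This is an exponential indeterminate form.

For exponential indeterminate forms, take the natural log:
  Let L = lim(x→∞) x^(7/ln(3x))
  Then ln(L) = lim(x→∞) [exponent × ln(base)]
  Evaluate using L'Hôpital or standard limits, then exponentiate.
  L = e^(7)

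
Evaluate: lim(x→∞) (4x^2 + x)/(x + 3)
This is an ∞/∞ indeterminate form.

Apply L'Hôpital's rule: differentiate numerator and denominator separately.
  f(x) = 4·x^2 + x   ⇒   f'(x) = 8·x + 1
  g(x) = x + 3   ⇒   g'(x) = 1
  lim(x→∞) f'(x)/g'(x) = lim(x→∞) (8·x + 1)/(1)
  = ∞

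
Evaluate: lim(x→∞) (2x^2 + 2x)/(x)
This is an ∞/∞ indeterminate form.

Apply L'Hôpital's rule: differentiate numerator and denominator separately.
  f(x) = 2·x^2 + 2·x   ⇒   f'(x) = 4·x + 2
  g(x) = x   ⇒   g'(x) = 1
  lim(x→∞) f'(x)/g'(x) = lim(x→∞) (4·x + 2)/(1)
  = ∞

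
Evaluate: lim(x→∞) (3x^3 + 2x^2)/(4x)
This is an ∞/∞ indeterminate form.

Apply L'Hôpital's rule: differentiate numerator and denominator separately.
  f(x) = 3·x^3 + 2·x^2   ⇒   f'(x) = 9·x^2 + 4·x
  g(x) = 4·x   ⇒   g'(x) = 4
  lim(x→∞) f'(x)/g'(x) = lim(x→∞) (9·x^2 + 4·x)/(4)
  = ∞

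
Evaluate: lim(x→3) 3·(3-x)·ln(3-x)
This is a 0·∞ indeterminate form.

Rewrite 0·∞ as a quotient (0/0 or ∞/∞ form), then apply L'Hôpital's rule:
  lim(x→3) 3·(3-x)·ln(3-x) = 0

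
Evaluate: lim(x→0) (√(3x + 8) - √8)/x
This is a standard limit.

Factor or rationalize the expression:
  lim(x→0) (√(3x + 8) - √8)/x = 3·sqrt(2)/8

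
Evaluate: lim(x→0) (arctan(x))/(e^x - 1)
This is a 0/0 indeterminate form.

Apply L'Hôpital's rule: differentiate numerator and denominator separately.
  f(x) = atan(x)   ⇒   f'(x) = 1/(x^2 + 1)
  g(x) = e^(x) - 1   ⇒   g'(x) = e^(x)
  lim(x→0) f'(x)/g'(x) = lim(x→0) (1/(x^2 + 1))/(e^(x))
  = 1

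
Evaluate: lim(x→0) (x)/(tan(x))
This is a 0/0 indeterminate form.

Apply L'Hôpital's rule: differentiate numerator and denominator separately.
  f(x) = x   ⇒   f'(x) = 1
  g(x) = tan(x)   ⇒   g'(x) = tan(x)^2 + 1
  lim(x→0) f'(x)/g'(x) = lim(x→0) (1)/(tan(x)^2 + 1)
  = 1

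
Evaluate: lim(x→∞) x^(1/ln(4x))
This is an exponential indeterminate form.

For exponential indeterminate forms, take the natural log:
  Let L = lim(x→∞) x^(1/ln(4x))
  Then ln(L) = lim(x→∞) [exponent × ln(base)]
  Evaluate using L'Hôpital or standard limits, then exponentiate.
  L = e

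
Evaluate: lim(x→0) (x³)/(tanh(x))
This is a 0/0 indeterminate form.

Apply L'Hôpital's rule: differentiate numerator and denominator separately.
  f(x) = x^3   ⇒   f'(x) = 3·x^2
  g(x) = tanh(x)   ⇒   g'(x) = 1 - tanh(x)^2
  lim(x→0) f'(x)/g'(x) = lim(x→0) (3·x^2)/(1 - tanh(x)^2)
  = 0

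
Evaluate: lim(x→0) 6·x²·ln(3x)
This is a 0·∞ indeterminate form.

Rewrite 0·∞ as a quotient (0/0 or ∞/∞ form), then apply L'Hôpital's rule:
  lim(x→0) 6·x²·ln(3x) = 0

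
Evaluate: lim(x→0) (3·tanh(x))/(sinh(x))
This is a 0/0 indeterminate form.

Apply L'Hôpital's rule: differentiate numerator and denominator separately.
  f(x) = 3·tanh(x)   ⇒   f'(x) = 3 - 3·tanh(x)^2
  g(x) = sinh(x)   ⇒   g'(x) = cosh(x)
  lim(x→0) f'(x)/g'(x) = lim(x→0) (3 - 3·tanh(x)^2)/(cosh(x))
  = 3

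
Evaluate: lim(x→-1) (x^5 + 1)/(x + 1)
This is a standard limit.

Factor or rationalize the expression:
  lim(x→-1) (x^5 + 1)/(x + 1) = 5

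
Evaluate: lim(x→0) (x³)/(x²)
This is a 0/0 indeterminate form.

Apply L'Hôpital's rule: differentiate numerator and denominator separately.
  f(x) = x^3   ⇒   f'(x) = 3·x^2
  g(x) = x^2   ⇒   g'(x) = 2·x
  lim(x→0) f'(x)/g'(x) = lim(x→0) (3·x^2)/(2·x)
  = 0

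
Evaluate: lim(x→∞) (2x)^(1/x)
This is an exponential indeterminate form.

For exponential indeterminate forms, take the natural log:
  Let L = lim(x→∞) (2x)^(1/x)
  Then ln(L) = lim(x→∞) [exponent × ln(base)]
  Evaluate using L'Hôpital or standard limits, then exponentiate.
  L = 1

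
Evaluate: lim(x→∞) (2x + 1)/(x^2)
This is an ∞/∞ indeterminate form.

Apply L'Hôpital's rule: differentiate numerator and denominator separately.
  f(x) = 2·x + 1   ⇒   f'(x) = 2
  g(x) = x^2   ⇒   g'(x) = 2·x
  lim(x→∞) f'(x)/g'(x) = lim(x→∞) (2)/(2·x)
  = 0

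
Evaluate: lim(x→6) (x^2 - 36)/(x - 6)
This is a standard limit.

Factor or rationalize the expression:
  lim(x→6) (x^2 - 36)/(x - 6) = 12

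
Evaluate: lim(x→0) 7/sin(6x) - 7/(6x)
This is an ∞-∞ indeterminate form.

Combine fractions or rationalize to convert ∞-∞ to 0/0 form:
  lim(x→0) 7/sin(6x) - 7/(6x) = 0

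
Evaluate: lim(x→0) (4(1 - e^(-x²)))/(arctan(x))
This is a 0/0 indeterminate form.

Apply L'Hôpital's rule: differentiate numerator and denominator separately.
  f(x) = 4 - 4·e^(-x^2)   ⇒   f'(x) = 8·x·e^(-x^2)
  g(x) = atan(x)   ⇒   g'(x) = 1/(x^2 + 1)
  lim(x→0) f'(x)/g'(x) = lim(x→0) (8·x·e^(-x^2))/(1/(x^2 + 1))
  = 0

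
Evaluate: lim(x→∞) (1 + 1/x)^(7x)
This is an exponential indeterminate form.

For exponential indeterminate forms, take the natural log:
  Let L = lim(x→∞) (1 + 1/x)^(7x)
  Then ln(L) = lim(x→∞) [exponent × ln(base)]
  Evaluate using L'Hôpital or standard limits, then exponentiate.
  L = e^(7)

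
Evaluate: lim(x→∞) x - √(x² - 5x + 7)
This is an ∞-∞ indeterminate form.

Combine fractions or rationalize to convert ∞-∞ to 0/0 form:
  lim(x→∞) x - √(x² - 5x + 7) = 5/2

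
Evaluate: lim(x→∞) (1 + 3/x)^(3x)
This is an exponential indeterminate form.

For exponential indeterminate forms, take the natural log:
  Let L = lim(x→∞) (1 + 3/x)^(3x)
  Then ln(L) = lim(x→∞) [exponent × ln(base)]
  Evaluate using L'Hôpital or standard limits, then exponentiate.
  L = e^(9)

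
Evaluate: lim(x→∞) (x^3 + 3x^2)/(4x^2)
This is an ∞/∞ indeterminate form.

Apply L'Hôpital's rule: differentiate numerator and denominator separately.
  f(x) = x^3 + 3·x^2   ⇒   f'(x) = 3·x^2 + 6·x
  g(x) = 4·x^2   ⇒   g'(x) = 8·x
  lim(x→∞) f'(x)/g'(x) = lim(x→∞) (3·x^2 + 6·x)/(8·x)
  = ∞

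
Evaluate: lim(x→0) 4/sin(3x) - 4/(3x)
This is an ∞-∞ indeterminate form.

Combine fractions or rationalize to convert ∞-∞ to 0/0 form:
  lim(x→0) 4/sin(3x) - 4/(3x) = 0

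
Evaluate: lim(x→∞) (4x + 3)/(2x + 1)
This is an ∞/∞ indeterminate form.

Apply L'Hôpital's rule: differentiate numerator and denominator separately.
  f(x) = 4·x + 3   ⇒   f'(x) = 4
  g(x) = 2·x + 1   ⇒   g'(x) = 2
  lim(x→∞) f'(x)/g'(x) = lim(x→∞) (4)/(2)
  = 2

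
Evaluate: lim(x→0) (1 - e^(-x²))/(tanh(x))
This is a 0/0 indeterminate form.

Apply L'Hôpital's rule: differentiate numerator and denominator separately.
  f(x) = 1 - e^(-x^2)   ⇒   f'(x) = 2·x·e^(-x^2)
  g(x) = tanh(x)   ⇒   g'(x) = 1 - tanh(x)^2
  lim(x→0) f'(x)/g'(x) = lim(x→0) (2·x·e^(-x^2))/(1 - tanh(x)^2)
  = 0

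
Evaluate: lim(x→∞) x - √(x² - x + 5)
This is an ∞-∞ indeterminate form.

Combine fractions or rationalize to convert ∞-∞ to 0/0 form:
  lim(x→∞) x - √(x² - x + 5) = 1/2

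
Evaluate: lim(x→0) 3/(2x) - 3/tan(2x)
This is an ∞-∞ indeterminate form.

Combine fractions or rationalize to convert ∞-∞ to 0/0 form:
  lim(x→0) 3/(2x) - 3/tan(2x) = 0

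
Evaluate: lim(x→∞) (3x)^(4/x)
This is an exponential indeterminate form.

For exponential indeterminate forms, take the natural log:
  Let L = lim(x→∞) (3x)^(4/x)
  Then ln(L) = lim(x→∞) [exponent × ln(base)]
  Evaluate using L'Hôpital or standard limits, then exponentiate.
  L = 1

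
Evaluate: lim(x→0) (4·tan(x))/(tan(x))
This is a 0/0 indeterminate form.

Apply L'Hôpital's rule: differentiate numerator and denominator separately.
  f(x) = 4·tan(x)   ⇒   f'(x) = 4·tan(x)^2 + 4
  g(x) = tan(x)   ⇒   g'(x) = tan(x)^2 + 1
  lim(x→0) f'(x)/g'(x) = lim(x→0) (4·tan(x)^2 + 4)/(tan(x)^2 + 1)
  = 4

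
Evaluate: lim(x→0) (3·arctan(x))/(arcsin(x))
This is a 0/0 indeterminate form.

Apply L'Hôpital's rule: differentiate numerator and denominator separately.
  f(x) = 3·atan(x)   ⇒   f'(x) = 3/(x^2 + 1)
  g(x) = asin(x)   ⇒   g'(x) = 1/sqrt(1 - x^2)
  lim(x→0) f'(x)/g'(x) = lim(x→0) (3/(x^2 + 1))/(1/sqrt(1 - x^2))
  = 3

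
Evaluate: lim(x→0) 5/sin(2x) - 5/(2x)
This is an ∞-∞ indeterminate form.

Combine fractions or rationalize to convert ∞-∞ to 0/0 form:
  lim(x→0) 5/sin(2x) - 5/(2x) = 0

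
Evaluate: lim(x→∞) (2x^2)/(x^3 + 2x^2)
This is an ∞/∞ indeterminate form.

Apply L'Hôpital's rule: differentiate numerator and denominator separately.
  f(x) = 2·x^2   ⇒   f'(x) = 4·x
  g(x) = x^3 + 2·x^2   ⇒   g'(x) = 3·x^2 + 4·x
  lim(x→∞) f'(x)/g'(x) = lim(x→∞) (4·x)/(3·x^2 + 4·x)
  = 0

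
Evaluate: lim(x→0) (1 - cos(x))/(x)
This is a 0/0 indeterminate form.

Apply L'Hôpital's rule: differentiate numerator and denominator separately.
  f(x) = 1 - cos(x)   ⇒   f'(x) = sin(x)
  g(x) = x   ⇒   g'(x) = 1
  lim(x→0) f'(x)/g'(x) = lim(x→0) (sin(x))/(1)
  = 0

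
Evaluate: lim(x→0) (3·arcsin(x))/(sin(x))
This is a 0/0 indeterminate form.

Apply L'Hôpital's rule: differentiate numerator and denominator separately.
  f(x) = 3·asin(x)   ⇒   f'(x) = 3/sqrt(1 - x^2)
  g(x) = sin(x)   ⇒   g'(x) = cos(x)
  lim(x→0) f'(x)/g'(x) = lim(x→0) (3/sqrt(1 - x^2))/(cos(x))
  = 3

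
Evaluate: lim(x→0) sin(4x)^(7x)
This is an exponential indeterminate form.

For exponential indeterminate forms, take the natural log:
  Let L = lim(x→0) sin(4x)^(7x)
  Then ln(L) = lim(x→0) [exponent × ln(base)]
  Evaluate using L'Hôpital or standard limits, then exponentiate.
  L = 1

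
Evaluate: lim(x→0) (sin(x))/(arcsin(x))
This is a 0/0 indeterminate form.

Apply L'Hôpital's rule: differentiate numerator and denominator separately.
  f(x) = sin(x)   ⇒   f'(x) = cos(x)
  g(x) = asin(x)   ⇒   g'(x) = 1/sqrt(1 - x^2)
  lim(x→0) f'(x)/g'(x) = lim(x→0) (cos(x))/(1/sqrt(1 - x^2))
  = 1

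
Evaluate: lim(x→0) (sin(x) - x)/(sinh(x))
This is a 0/0 indeterminate form.

Apply L'Hôpital's rule: differentiate numerator and denominator separately.
  f(x) = -x + sin(x)   ⇒   f'(x) = cos(x) - 1
  g(x) = sinh(x)   ⇒   g'(x) = cosh(x)
  lim(x→0) f'(x)/g'(x) = lim(x→0) (cos(x) - 1)/(cosh(x))
  = 0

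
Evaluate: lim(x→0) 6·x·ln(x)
This is a 0·∞ indeterminate form.

Rewrite 0·∞ as a quotient (0/0 or ∞/∞ form), then apply L'Hôpital's rule:
  lim(x→0) 6·x·ln(x) = 0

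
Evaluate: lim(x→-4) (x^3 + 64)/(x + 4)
This is a standard limit.

Factor or rationalize the expression:
  lim(x→-4) (x^3 + 64)/(x + 4) = 48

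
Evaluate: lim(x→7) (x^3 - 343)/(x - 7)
This is a standard limit.

Factor or rationalize the expression:
  lim(x→7) (x^3 - 343)/(x - 7) = 147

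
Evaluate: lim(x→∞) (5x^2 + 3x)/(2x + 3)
This is an ∞/∞ indeterminate form.

Apply L'Hôpital's rule: differentiate numerator and denominator separately.
  f(x) = 5·x^2 + 3·x   ⇒   f'(x) = 10·x + 3
  g(x) = 2·x + 3   ⇒   g'(x) = 2
  lim(x→∞) f'(x)/g'(x) = lim(x→∞) (10·x + 3)/(2)
  = ∞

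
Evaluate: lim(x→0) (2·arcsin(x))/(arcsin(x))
This is a 0/0 indeterminate form.

Apply L'Hôpital's rule: differentiate numerator and denominator separately.
  f(x) = 2·asin(x)   ⇒   f'(x) = 2/sqrt(1 - x^2)
  g(x) = asin(x)   ⇒   g'(x) = 1/sqrt(1 - x^2)
  lim(x→0) f'(x)/g'(x) = lim(x→0) (2/sqrt(1 - x^2))/(1/sqrt(1 - x^2))
  = 2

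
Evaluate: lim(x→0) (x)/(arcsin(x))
This is a 0/0 indeterminate form.

Apply L'Hôpital's rule: differentiate numerator and denominator separately.
  f(x) = x   ⇒   f'(x) = 1
  g(x) = asin(x)   ⇒   g'(x) = 1/sqrt(1 - x^2)
  lim(x→0) f'(x)/g'(x) = lim(x→0) (1)/(1/sqrt(1 - x^2))
  = 1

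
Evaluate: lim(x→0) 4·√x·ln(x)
This is a 0·∞ indeterminate form.

Rewrite 0·∞ as a quotient (0/0 or ∞/∞ form), then apply L'Hôpital's rule:
  lim(x→0) 4·√x·ln(x) = 0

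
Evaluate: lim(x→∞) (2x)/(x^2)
This is an ∞/∞ indeterminate form.

Apply L'Hôpital's rule: differentiate numerator and denominator separately.
  f(x) = 2·x   ⇒   f'(x) = 2
  g(x) = x^2   ⇒   g'(x) = 2·x
  lim(x→∞) f'(x)/g'(x) = lim(x→∞) (2)/(2·x)
  = 0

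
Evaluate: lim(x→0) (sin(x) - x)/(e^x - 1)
This is a 0/0 indeterminate form.

Apply L'Hôpital's rule: differentiate numerator and denominator separately.
  f(x) = -x + sin(x)   ⇒   f'(x) = cos(x) - 1
  g(x) = e^(x) - 1   ⇒   g'(x) = e^(x)
  lim(x→0) f'(x)/g'(x) = lim(x→0) (cos(x) - 1)/(e^(x))
  = 0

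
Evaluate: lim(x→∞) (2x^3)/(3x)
This is an ∞/∞ indeterminate form.

Apply L'Hôpital's rule: differentiate numerator and denominator separately.
  f(x) = 2·x^3   ⇒   f'(x) = 6·x^2
  g(x) = 3·x   ⇒   g'(x) = 3
  lim(x→∞) f'(x)/g'(x) = lim(x→∞) (6·x^2)/(3)
  = ∞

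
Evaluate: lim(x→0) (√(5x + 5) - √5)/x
This is a standard limit.

Factor or rationalize the expression:
  lim(x→0) (√(5x + 5) - √5)/x = sqrt(5)/2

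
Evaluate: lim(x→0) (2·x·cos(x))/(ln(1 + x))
This is a 0/0 indeterminate form.

Apply L'Hôpital's rule: differentiate numerator and denominator separately.
  f(x) = 2·x·cos(x)   ⇒   f'(x) = -2·x·sin(x) + 2·cos(x)
  g(x) = ln(x + 1)   ⇒   g'(x) = 1/(x + 1)
  lim(x→0) f'(x)/g'(x) = lim(x→0) (-2·x·sin(x) + 2·cos(x))/(1/(x + 1))
  = 2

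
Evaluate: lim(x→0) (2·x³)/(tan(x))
This is a 0/0 indeterminate form.

Apply L'Hôpital's rule: differentiate numerator and denominator separately.
  f(x) = 2·x^3   ⇒   f'(x) = 6·x^2
  g(x) = tan(x)   ⇒   g'(x) = tan(x)^2 + 1
  lim(x→0) f'(x)/g'(x) = lim(x→0) (6·x^2)/(tan(x)^2 + 1)
  = 0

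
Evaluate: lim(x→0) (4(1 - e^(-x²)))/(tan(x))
This is a 0/0 indeterminate form.

Apply L'Hôpital's rule: differentiate numerator and denominator separately.
  f(x) = 4 - 4·e^(-x^2)   ⇒   f'(x) = 8·x·e^(-x^2)
  g(x) = tan(x)   ⇒   g'(x) = tan(x)^2 + 1
  lim(x→0) f'(x)/g'(x) = lim(x→0) (8·x·e^(-x^2))/(tan(x)^2 + 1)
  = 0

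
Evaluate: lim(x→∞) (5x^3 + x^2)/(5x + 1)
This is an ∞/∞ indeterminate form.

Apply L'Hôpital's rule: differentiate numerator and denominator separately.
  f(x) = 5·x^3 + x^2   ⇒   f'(x) = 15·x^2 + 2·x
  g(x) = 5·x + 1   ⇒   g'(x) = 5
  lim(x→∞) f'(x)/g'(x) = lim(x→∞) (15·x^2 + 2·x)/(5)
  = ∞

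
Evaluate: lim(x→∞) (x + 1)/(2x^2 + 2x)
This is an ∞/∞ indeterminate form.

Apply L'Hôpital's rule: differentiate numerator and denominator separately.
  f(x) = x + 1   ⇒   f'(x) = 1
  g(x) = 2·x^2 + 2·x   ⇒   g'(x) = 4·x + 2
  lim(x→∞) f'(x)/g'(x) = lim(x→∞) (1)/(4·x + 2)
  = 0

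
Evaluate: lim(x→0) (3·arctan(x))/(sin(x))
This is a 0/0 indeterminate form.

Apply L'Hôpital's rule: differentiate numerator and denominator separately.
  f(x) = 3·atan(x)   ⇒   f'(x) = 3/(x^2 + 1)
  g(x) = sin(x)   ⇒   g'(x) = cos(x)
  lim(x→0) f'(x)/g'(x) = lim(x→0) (3/(x^2 + 1))/(cos(x))
  = 3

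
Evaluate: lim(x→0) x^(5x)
This is an exponential indeterminate form.

For exponential indeterminate forms, take the natural log:
  Let L = lim(x→0) x^(5x)
  Then ln(L) = lim(x→0) [exponent × ln(base)]
  Evaluate using L'Hôpital or standard limits, then exponentiate.
  L = 1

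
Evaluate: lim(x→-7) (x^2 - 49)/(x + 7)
This is a standard limit.

Factor or rationalize the expression:
  lim(x→-7) (x^2 - 49)/(x + 7) = -14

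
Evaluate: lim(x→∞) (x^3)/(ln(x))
This is an ∞/∞ indeterminate form.

Apply L'Hôpital's rule: differentiate numerator and denominator separately.
  f(x) = x^3   ⇒   f'(x) = 3·x^2
  g(x) = ln(x)   ⇒   g'(x) = 1/x
  lim(x→∞) f'(x)/g'(x) = lim(x→∞) (3·x^2)/(1/x)
  = ∞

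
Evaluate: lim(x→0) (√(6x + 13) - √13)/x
This is a standard limit.

Factor or rationalize the expression:
  lim(x→0) (√(6x + 13) - √13)/x = 3·sqrt(13)/13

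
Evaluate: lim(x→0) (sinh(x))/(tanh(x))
This is a 0/0 indeterminate form.

Apply L'Hôpital's rule: differentiate numerator and denominator separately.
  f(x) = sinh(x)   ⇒   f'(x) = cosh(x)
  g(x) = tanh(x)   ⇒   g'(x) = 1 - tanh(x)^2
  lim(x→0) f'(x)/g'(x) = lim(x→0) (cosh(x))/(1 - tanh(x)^2)
  = 1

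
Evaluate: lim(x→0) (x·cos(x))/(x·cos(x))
This is a 0/0 indeterminate form.

Apply L'Hôpital's rule: differentiate numerator and denominator separately.
  f(x) = x·cos(x)   ⇒   f'(x) = -x·sin(x) + cos(x)
  g(x) = x·cos(x)   ⇒   g'(x) = -x·sin(x) + cos(x)
  lim(x→0) f'(x)/g'(x) = lim(x→0) (-x·sin(x) + cos(x))/(-x·sin(x) + cos(x))
  = 1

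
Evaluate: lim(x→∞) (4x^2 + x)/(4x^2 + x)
This is an ∞/∞ indeterminate form.

Apply L'Hôpital's rule: differentiate numerator and denominator separately.
  f(x) = 4·x^2 + x   ⇒   f'(x) = 8·x + 1
  g(x) = 4·x^2 + x   ⇒   g'(x) = 8·x + 1
  lim(x→∞) f'(x)/g'(x) = lim(x→∞) (8·x + 1)/(8·x + 1)
  = 1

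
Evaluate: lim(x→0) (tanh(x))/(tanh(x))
This is a 0/0 indeterminate form.

Apply L'Hôpital's rule: differentiate numerator and denominator separately.
  f(x) = tanh(x)   ⇒   f'(x) = 1 - tanh(x)^2
  g(x) = tanh(x)   ⇒   g'(x) = 1 - tanh(x)^2
  lim(x→0) f'(x)/g'(x) = lim(x→0) (1 - tanh(x)^2)/(1 - tanh(x)^2)
  = 1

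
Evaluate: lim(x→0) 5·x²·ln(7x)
This is a 0·∞ indeterminate form.

Rewrite 0·∞ as a quotient (0/0 or ∞/∞ form), then apply L'Hôpital's rule:
  lim(x→0) 5·x²·ln(7x) = 0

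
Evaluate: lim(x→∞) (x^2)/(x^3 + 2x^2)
This is an ∞/∞ indeterminate form.

Apply L'Hôpital's rule: differentiate numerator and denominator separately.
  f(x) = x^2   ⇒   f'(x) = 2·x
  g(x) = x^3 + 2·x^2   ⇒   g'(x) = 3·x^2 + 4·x
  lim(x→∞) f'(x)/g'(x) = lim(x→∞) (2·x)/(3·x^2 + 4·x)
  = 0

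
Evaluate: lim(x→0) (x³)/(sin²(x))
This is a 0/0 indeterminate form.

Apply L'Hôpital's rule: differentiate numerator and denominator separately.
  f(x) = x^3   ⇒   f'(x) = 3·x^2
  g(x) = sin(x)^2   ⇒   g'(x) = 2·sin(x)·cos(x)
  lim(x→0) f'(x)/g'(x) = lim(x→0) (3·x^2)/(2·sin(x)·cos(x))
  = 0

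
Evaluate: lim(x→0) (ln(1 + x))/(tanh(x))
This is a 0/0 indeterminate form.

Apply L'Hôpital's rule: differentiate numerator and denominator separately.
  f(x) = ln(x + 1)   ⇒   f'(x) = 1/(x + 1)
  g(x) = tanh(x)   ⇒   g'(x) = 1 - tanh(x)^2
  lim(x→0) f'(x)/g'(x) = lim(x→0) (1/(x + 1))/(1 - tanh(x)^2)
  = 1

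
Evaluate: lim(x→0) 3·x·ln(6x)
This is a 0·∞ indeterminate form.

Rewrite 0·∞ as a quotient (0/0 or ∞/∞ form), then apply L'Hôpital's rule:
  lim(x→0) 3·x·ln(6x) = 0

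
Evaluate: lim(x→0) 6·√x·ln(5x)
This is a 0·∞ indeterminate form.

Rewrite 0·∞ as a quotient (0/0 or ∞/∞ form), then apply L'Hôpital's rule:
  lim(x→0) 6·√x·ln(5x) = 0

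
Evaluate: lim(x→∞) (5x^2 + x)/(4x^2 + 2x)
This is an ∞/∞ indeterminate form.

Apply L'Hôpital's rule: differentiate numerator and denominator separately.
  f(x) = 5·x^2 + x   ⇒   f'(x) = 10·x + 1
  g(x) = 4·x^2 + 2·x   ⇒   g'(x) = 8·x + 2
  lim(x→∞) f'(x)/g'(x) = lim(x→∞) (10·x + 1)/(8·x + 2)
  = 5/4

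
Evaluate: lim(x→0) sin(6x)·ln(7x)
This is a 0·∞ indeterminate form.

Rewrite 0·∞ as a quotient (0/0 or ∞/∞ form), then apply L'Hôpital's rule:
  lim(x→0) sin(6x)·ln(7x) = 0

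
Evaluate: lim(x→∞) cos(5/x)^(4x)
This is an exponential indeterminate form.

For exponential indeterminate forms, take the natural log:
  Let L = lim(x→∞) cos(5/x)^(4x)
  Then ln(L) = lim(x→∞) [exponent × ln(base)]
  Evaluate using L'Hôpital or standard limits, then exponentiate.
  L = 1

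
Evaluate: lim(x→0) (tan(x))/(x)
This is a 0/0 indeterminate form.

Apply L'Hôpital's rule: differentiate numerator and denominator separately.
  f(x) = tan(x)   ⇒   f'(x) = tan(x)^2 + 1
  g(x) = x   ⇒   g'(x) = 1
  lim(x→0) f'(x)/g'(x) = lim(x→0) (tan(x)^2 + 1)/(1)
  = 1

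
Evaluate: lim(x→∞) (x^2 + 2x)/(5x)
This is an ∞/∞ indeterminate form.

Apply L'Hôpital's rule: differentiate numerator and denominator separately.
  f(x) = x^2 + 2·x   ⇒   f'(x) = 2·x + 2
  g(x) = 5·x   ⇒   g'(x) = 5
  lim(x→∞) f'(x)/g'(x) = lim(x→∞) (2·x + 2)/(5)
  = ∞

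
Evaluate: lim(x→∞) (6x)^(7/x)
This is an exponential indeterminate form.

For exponential indeterminate forms, take the natural log:
  Let L = lim(x→∞) (6x)^(7/x)
  Then ln(L) = lim(x→∞) [exponent × ln(base)]
  Evaluate using L'Hôpital or standard limits, then exponentiate.
  L = 1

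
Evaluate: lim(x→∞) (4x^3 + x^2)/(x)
This is an ∞/∞ indeterminate form.

Apply L'Hôpital's rule: differentiate numerator and denominator separately.
  f(x) = 4·x^3 + x^2   ⇒   f'(x) = 12·x^2 + 2·x
  g(x) = x   ⇒   g'(x) = 1
  lim(x→∞) f'(x)/g'(x) = lim(x→∞) (12·x^2 + 2·x)/(1)
  = ∞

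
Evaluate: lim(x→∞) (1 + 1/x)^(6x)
This is an exponential indeterminate form.

For exponential indeterminate forms, take the natural log:
  Let L = lim(x→∞) (1 + 1/x)^(6x)
  Then ln(L) = lim(x→∞) [exponent × ln(base)]
  Evaluate using L'Hôpital or standard limits, then exponentiate.
  L = e^(6)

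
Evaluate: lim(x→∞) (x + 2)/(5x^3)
This is an ∞/∞ indeterminate form.

Apply L'Hôpital's rule: differentiate numerator and denominator separately.
  f(x) = x + 2   ⇒   f'(x) = 1
  g(x) = 5·x^3   ⇒   g'(x) = 15·x^2
  lim(x→∞) f'(x)/g'(x) = lim(x→∞) (1)/(15·x^2)
  = 0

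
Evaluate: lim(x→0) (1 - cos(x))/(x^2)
This is a 0/0 indeterminate form.

Apply L'Hôpital's rule: differentiate numerator and denominator separately.
  f(x) = 1 - cos(x)   ⇒   f'(x) = sin(x)
  g(x) = x^2   ⇒   g'(x) = 2·x
  lim(x→0) f'(x)/g'(x) = lim(x→0) (sin(x))/(2·x)
  = 1/2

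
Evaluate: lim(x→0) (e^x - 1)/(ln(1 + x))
This is a 0/0 indeterminate form.

Apply L'Hôpital's rule: differentiate numerator and denominator separately.
  f(x) = e^(x) - 1   ⇒   f'(x) = e^(x)
  g(x) = ln(x + 1)   ⇒   g'(x) = 1/(x + 1)
  lim(x→0) f'(x)/g'(x) = lim(x→0) (e^(x))/(1/(x + 1))
  = 1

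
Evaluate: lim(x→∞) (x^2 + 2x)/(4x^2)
This is an ∞/∞ indeterminate form.

Apply L'Hôpital's rule: differentiate numerator and denominator separately.
  f(x) = x^2 + 2·x   ⇒   f'(x) = 2·x + 2
  g(x) = 4·x^2   ⇒   g'(x) = 8·x
  lim(x→∞) f'(x)/g'(x) = lim(x→∞) (2·x + 2)/(8·x)
  = 1/4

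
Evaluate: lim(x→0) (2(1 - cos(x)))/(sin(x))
This is a 0/0 indeterminate form.

Apply L'Hôpital's rule: differentiate numerator and denominator separately.
  f(x) = 2 - 2·cos(x)   ⇒   f'(x) = 2·sin(x)
  g(x) = sin(x)   ⇒   g'(x) = cos(x)
  lim(x→0) f'(x)/g'(x) = lim(x→0) (2·sin(x))/(cos(x))
  = 0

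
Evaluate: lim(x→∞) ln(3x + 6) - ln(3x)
This is an ∞-∞ indeterminate form.

Combine fractions or rationalize to convert ∞-∞ to 0/0 form:
  lim(x→∞) ln(3x + 6) - ln(3x) = 0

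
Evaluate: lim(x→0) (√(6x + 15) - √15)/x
This is a standard limit.

Factor or rationalize the expression:
  lim(x→0) (√(6x + 15) - √15)/x = sqrt(15)/5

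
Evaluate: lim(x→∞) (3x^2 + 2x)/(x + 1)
This is an ∞/∞ indeterminate form.

Apply L'Hôpital's rule: differentiate numerator and denominator separately.
  f(x) = 3·x^2 + 2·x   ⇒   f'(x) = 6·x + 2
  g(x) = x + 1   ⇒   g'(x) = 1
  lim(x→∞) f'(x)/g'(x) = lim(x→∞) (6·x + 2)/(1)
  = ∞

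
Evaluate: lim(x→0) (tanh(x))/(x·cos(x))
This is a 0/0 indeterminate form.

Apply L'Hôpital's rule: differentiate numerator and denominator separately.
  f(x) = tanh(x)   ⇒   f'(x) = 1 - tanh(x)^2
  g(x) = x·cos(x)   ⇒   g'(x) = -x·sin(x) + cos(x)
  lim(x→0) f'(x)/g'(x) = lim(x→0) (1 - tanh(x)^2)/(-x·sin(x) + cos(x))
  = 1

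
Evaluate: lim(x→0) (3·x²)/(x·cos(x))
This is a 0/0 indeterminate form.

Apply L'Hôpital's rule: differentiate numerator and denominator separately.
  f(x) = 3·x^2   ⇒   f'(x) = 6·x
  g(x) = x·cos(x)   ⇒   g'(x) = -x·sin(x) + cos(x)
  lim(x→0) f'(x)/g'(x) = lim(x→0) (6·x)/(-x·sin(x) + cos(x))
  = 0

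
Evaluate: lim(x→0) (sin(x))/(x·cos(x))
This is a 0/0 indeterminate form.

Apply L'Hôpital's rule: differentiate numerator and denominator separately.
  f(x) = sin(x)   ⇒   f'(x) = cos(x)
  g(x) = x·cos(x)   ⇒   g'(x) = -x·sin(x) + cos(x)
  lim(x→0) f'(x)/g'(x) = lim(x→0) (cos(x))/(-x·sin(x) + cos(x))
  = 1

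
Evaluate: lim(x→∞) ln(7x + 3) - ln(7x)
This is an ∞-∞ indeterminate form.

Combine fractions or rationalize to convert ∞-∞ to 0/0 form:
  lim(x→∞) ln(7x + 3) - ln(7x) = 0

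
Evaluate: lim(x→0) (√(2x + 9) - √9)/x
This is a standard limit.

Factor or rationalize the expression:
  lim(x→0) (√(2x + 9) - √9)/x = 1/3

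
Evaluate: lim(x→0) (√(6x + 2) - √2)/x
This is a standard limit.

Factor or rationalize the expression:
  lim(x→0) (√(6x + 2) - √2)/x = 3·sqrt(2)/2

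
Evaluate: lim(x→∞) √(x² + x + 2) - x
This is an ∞-∞ indeterminate form.

Combine fractions or rationalize to convert ∞-∞ to 0/0 form:
  lim(x→∞) √(x² + x + 2) - x = 1/2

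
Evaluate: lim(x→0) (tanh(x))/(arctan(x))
This is a 0/0 indeterminate form.

Apply L'Hôpital's rule: differentiate numerator and denominator separately.
  f(x) = tanh(x)   ⇒   f'(x) = 1 - tanh(x)^2
  g(x) = atan(x)   ⇒   g'(x) = 1/(x^2 + 1)
  lim(x→0) f'(x)/g'(x) = lim(x→0) (1 - tanh(x)^2)/(1/(x^2 + 1))
  = 1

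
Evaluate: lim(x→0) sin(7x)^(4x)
This is an exponential indeterminate form.

For exponential indeterminate forms, take the natural log:
  Let L = lim(x→0) sin(7x)^(4x)
  Then ln(L) = lim(x→0) [exponent × ln(base)]
  Evaluate using L'Hôpital or standard limits, then exponentiate.
  L = 1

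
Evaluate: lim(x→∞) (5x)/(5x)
This is an ∞/∞ indeterminate form.

Apply L'Hôpital's rule: differentiate numerator and denominator separately.
  f(x) = 5·x   ⇒   f'(x) = 5
  g(x) = 5·x   ⇒   g'(x) = 5
  lim(x→∞) f'(x)/g'(x) = lim(x→∞) (5)/(5)
  = 1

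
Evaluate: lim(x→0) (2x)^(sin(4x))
This is an exponential indeterminate form.

For exponential indeterminate forms, take the natural log:
  Let L = lim(x→0) (2x)^(sin(4x))
  Then ln(L) = lim(x→0) [exponent × ln(base)]
  Evaluate using L'Hôpital or standard limits, then exponentiate.
  L = 1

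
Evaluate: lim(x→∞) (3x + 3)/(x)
This is an ∞/∞ indeterminate form.

Apply L'Hôpital's rule: differentiate numerator and denominator separately.
  f(x) = 3·x + 3   ⇒   f'(x) = 3
  g(x) = x   ⇒   g'(x) = 1
  lim(x→∞) f'(x)/g'(x) = lim(x→∞) (3)/(1)
  = 3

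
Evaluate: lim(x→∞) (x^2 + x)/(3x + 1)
This is an ∞/∞ indeterminate form.

Apply L'Hôpital's rule: differentiate numerator and denominator separately.
  f(x) = x^2 + x   ⇒   f'(x) = 2·x + 1
  g(x) = 3·x + 1   ⇒   g'(x) = 3
  lim(x→∞) f'(x)/g'(x) = lim(x→∞) (2·x + 1)/(3)
  = ∞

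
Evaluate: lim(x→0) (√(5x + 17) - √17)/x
This is a standard limit.

Factor or rationalize the expression:
  lim(x→0) (√(5x + 17) - √17)/x = 5·sqrt(17)/34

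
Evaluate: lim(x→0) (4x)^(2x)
This is an exponential indeterminate form.

For exponential indeterminate forms, take the natural log:
  Let L = lim(x→0) (4x)^(2x)
  Then ln(L) = lim(x→0) [exponent × ln(base)]
  Evaluate using L'Hôpital or standard limits, then exponentiate.
  L = 1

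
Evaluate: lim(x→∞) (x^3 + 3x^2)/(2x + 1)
This is an ∞/∞ indeterminate form.

Apply L'Hôpital's rule: differentiate numerator and denominator separately.
  f(x) = x^3 + 3·x^2   ⇒   f'(x) = 3·x^2 + 6·x
  g(x) = 2·x + 1   ⇒   g'(x) = 2
  lim(x→∞) f'(x)/g'(x) = lim(x→∞) (3·x^2 + 6·x)/(2)
  = ∞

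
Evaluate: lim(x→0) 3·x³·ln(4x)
This is a 0·∞ indeterminate form.

Rewrite 0·∞ as a quotient (0/0 or ∞/∞ form), then apply L'Hôpital's rule:
  lim(x→0) 3·x³·ln(4x) = 0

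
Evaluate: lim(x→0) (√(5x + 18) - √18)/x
This is a standard limit.

Factor or rationalize the expression:
  lim(x→0) (√(5x + 18) - √18)/x = 5·sqrt(2)/12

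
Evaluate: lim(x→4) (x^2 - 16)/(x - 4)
This is a standard limit.

Factor or rationalize the expression:
  lim(x→4) (x^2 - 16)/(x - 4) = 8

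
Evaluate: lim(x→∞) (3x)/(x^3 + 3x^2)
This is an ∞/∞ indeterminate form.

Apply L'Hôpital's rule: differentiate numerator and denominator separately.
  f(x) = 3·x   ⇒   f'(x) = 3
  g(x) = x^3 + 3·x^2   ⇒   g'(x) = 3·x^2 + 6·x
  lim(x→∞) f'(x)/g'(x) = lim(x→∞) (3)/(3·x^2 + 6·x)
  = 0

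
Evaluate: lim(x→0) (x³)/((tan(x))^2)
This is a 0/0 indeterminate form.

Apply L'Hôpital's rule: differentiate numerator and denominator separately.
  f(x) = x^3   ⇒   f'(x) = 3·x^2
  g(x) = tan(x)^2   ⇒   g'(x) = (2·tan(x)^2 + 2)·tan(x)
  lim(x→0) f'(x)/g'(x) = lim(x→0) (3·x^2)/((2·tan(x)^2 + 2)·tan(x))
  = 0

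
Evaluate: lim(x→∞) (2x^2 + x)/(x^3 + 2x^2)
This is an ∞/∞ indeterminate form.

Apply L'Hôpital's rule: differentiate numerator and denominator separately.
  f(x) = 2·x^2 + x   ⇒   f'(x) = 4·x + 1
  g(x) = x^3 + 2·x^2   ⇒   g'(x) = 3·x^2 + 4·x
  lim(x→∞) f'(x)/g'(x) = lim(x→∞) (4·x + 1)/(3·x^2 + 4·x)
  = 0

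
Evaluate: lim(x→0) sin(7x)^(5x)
This is an exponential indeterminate form.

For exponential indeterminate forms, take the natural log:
  Let L = lim(x→0) sin(7x)^(5x)
  Then ln(L) = lim(x→0) [exponent × ln(base)]
  Evaluate using L'Hôpital or standard limits, then exponentiate.
  L = 1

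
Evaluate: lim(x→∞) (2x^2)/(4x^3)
This is an ∞/∞ indeterminate form.

Apply L'Hôpital's rule: differentiate numerator and denominator separately.
  f(x) = 2·x^2   ⇒   f'(x) = 4·x
  g(x) = 4·x^3   ⇒   g'(x) = 12·x^2
  lim(x→∞) f'(x)/g'(x) = lim(x→∞) (4·x)/(12·x^2)
  = 0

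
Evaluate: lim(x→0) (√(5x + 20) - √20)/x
This is a standard limit.

Factor or rationalize the expression:
  lim(x→0) (√(5x + 20) - √20)/x = sqrt(5)/4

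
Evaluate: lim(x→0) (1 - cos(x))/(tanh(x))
This is a 0/0 indeterminate form.

Apply L'Hôpital's rule: differentiate numerator and denominator separately.
  f(x) = 1 - cos(x)   ⇒   f'(x) = sin(x)
  g(x) = tanh(x)   ⇒   g'(x) = 1 - tanh(x)^2
  lim(x→0) f'(x)/g'(x) = lim(x→0) (sin(x))/(1 - tanh(x)^2)
  = 0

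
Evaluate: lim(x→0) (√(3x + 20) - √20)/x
This is a standard limit.

Factor or rationalize the expression:
  lim(x→0) (√(3x + 20) - √20)/x = 3·sqrt(5)/20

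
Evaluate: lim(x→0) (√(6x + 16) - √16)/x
This is a standard limit.

Factor or rationalize the expression:
  lim(x→0) (√(6x + 16) - √16)/x = 3/4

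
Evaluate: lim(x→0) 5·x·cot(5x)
This is a 0·∞ indeterminate form.

Rewrite 0·∞ as a quotient (0/0 or ∞/∞ form), then apply L'Hôpital's rule:
  lim(x→0) 5·x·cot(5x) = 1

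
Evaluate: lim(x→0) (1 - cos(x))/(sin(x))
This is a 0/0 indeterminate form.

Apply L'Hôpital's rule: differentiate numerator and denominator separately.
  f(x) = 1 - cos(x)   ⇒   f'(x) = sin(x)
  g(x) = sin(x)   ⇒   g'(x) = cos(x)
  lim(x→0) f'(x)/g'(x) = lim(x→0) (sin(x))/(cos(x))
  = 0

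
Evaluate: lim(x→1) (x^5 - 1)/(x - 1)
This is a standard limit.

Factor or rationalize the expression:
  lim(x→1) (x^5 - 1)/(x - 1) = 5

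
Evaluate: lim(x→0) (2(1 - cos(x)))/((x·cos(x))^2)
This is a 0/0 indeterminate form.

Apply L'Hôpital's rule: differentiate numerator and denominator separately.
  f(x) = 2 - 2·cos(x)   ⇒   f'(x) = 2·sin(x)
  g(x) = x^2·cos(x)^2   ⇒   g'(x) = -2·x^2·sin(x)·cos(x) + 2·x·cos(x)^2
  lim(x→0) f'(x)/g'(x) = lim(x→0) (2·sin(x))/(-2·x^2·sin(x)·cos(x) + 2·x·cos(x)^2)
  = 1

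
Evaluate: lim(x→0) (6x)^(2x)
This is an exponential indeterminate form.

For exponential indeterminate forms, take the natural log:
  Let L = lim(x→0) (6x)^(2x)
  Then ln(L) = lim(x→0) [exponent × ln(base)]
  Evaluate using L'Hôpital or standard limits, then exponentiate.
  L = 1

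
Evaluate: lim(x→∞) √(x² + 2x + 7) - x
This is an ∞-∞ indeterminate form.

Combine fractions or rationalize to convert ∞-∞ to 0/0 form:
  lim(x→∞) √(x² + 2x + 7) - x = 1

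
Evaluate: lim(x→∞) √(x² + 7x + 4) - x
This is an ∞-∞ indeterminate form.

Combine fractions or rationalize to convert ∞-∞ to 0/0 form:
  lim(x→∞) √(x² + 7x + 4) - x = 7/2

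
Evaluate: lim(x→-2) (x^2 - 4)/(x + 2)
This is a standard limit.

Factor or rationalize the expression:
  lim(x→-2) (x^2 - 4)/(x + 2) = -4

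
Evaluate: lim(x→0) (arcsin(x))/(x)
This is a 0/0 indeterminate form.

Apply L'Hôpital's rule: differentiate numerator and denominator separately.
  f(x) = asin(x)   ⇒   f'(x) = 1/sqrt(1 - x^2)
  g(x) = x   ⇒   g'(x) = 1
  lim(x→0) f'(x)/g'(x) = lim(x→0) (1/sqrt(1 - x^2))/(1)
  = 1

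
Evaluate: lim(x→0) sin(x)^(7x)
This is an exponential indeterminate form.

For exponential indeterminate forms, take the natural log:
  Let L = lim(x→0) sin(x)^(7x)
  Then ln(L) = lim(x→0) [exponent × ln(base)]
  Evaluate using L'Hôpital or standard limits, then exponentiate.
  L = 1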